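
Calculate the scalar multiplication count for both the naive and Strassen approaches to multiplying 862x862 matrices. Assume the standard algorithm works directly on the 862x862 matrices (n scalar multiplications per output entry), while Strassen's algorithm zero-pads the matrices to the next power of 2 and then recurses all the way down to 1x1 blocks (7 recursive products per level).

Matrix multiplication for 862x862 matrices:

Strassen's algorithm requires power-of-2 dimensions. Pad 862x862 to 1024x1024 (next power of 2).

Standard algorithm: 862^3 = 640503928 multiplications
Strassen's algorithm: 7^(log2(1024)) = 7^10 = 282475249 multiplications
Savings: 640503928 - 282475249 = 358028679 multiplications

Standard: 640503928 multiplications (862^3). Strassen: 282475249 multiplications (7^10, after padding to 1024x1024). Strassen reduces 8 recursive multiplications to 7 at each level.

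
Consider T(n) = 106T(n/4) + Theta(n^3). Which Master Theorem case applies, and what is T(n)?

Master Theorem for T(n) = 106T(n/4) + O(n^3):

a = 106, b = 4, c = 3
log_b(a) = log_4(106) = 3.3640

Case 1: c = 3 < log_4(106) = 3.3640
T(n) = O(n^(log_4 106))

For T(n) = 106T(n/4) + O(n^3): log_4(106) = 3.3640. This is Case 1 of the Master Theorem (c < log_b(a), work dominated by leaves), giving O(n^(log_4 106)).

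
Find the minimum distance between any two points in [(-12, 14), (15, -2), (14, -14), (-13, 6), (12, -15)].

Computing all pairwise distances among 5 points:

d((-12, 14), (15, -2)) = 31.3847
d((-12, 14), (14, -14)) = 38.2099
d((-12, 14), (-13, 6)) = 8.0623
d((-12, 14), (12, -15)) = 37.6431
d((15, -2), (14, -14)) = 12.0416
d((15, -2), (-13, 6)) = 29.1204
d((15, -2), (12, -15)) = 13.3417
d((14, -14), (-13, 6)) = 33.6006
d((14, -14), (12, -15)) = 2.2361 <-- minimum
d((-13, 6), (12, -15)) = 32.6497

Closest pair: (14, -14) and (12, -15) with distance 2.2361

The closest pair is (14, -14) and (12, -15) with Euclidean distance 2.2361. For 5 points, brute-force pairwise comparison is shown above. For large n, the divide-and-conquer algorithm (sort by x, recurse on halves, check the dividing strip) achieves O(n log n).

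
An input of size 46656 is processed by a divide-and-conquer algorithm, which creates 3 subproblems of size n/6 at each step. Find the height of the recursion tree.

For divide and conquer with division factor 6:

Problem sizes at each level:
Level 0: 46656
Level 1: 7776
Level 2: 1296
Level 3: 216
Level 4: 36
Level 5: 6
Level 6: 1

The root is level 0 and the size-1 base case is level 6 (the tree spans levels 0 through 6, i.e. 7 levels counting the root), so the depth is the number of divisions: log_6(46656) = 6

The recursion tree depth is log_6(46656) = 6. At each level, the problem size is divided by 6, so it takes 6 divisions to reduce to a base case of size 1. The algorithm makes 3 recursive calls at each level.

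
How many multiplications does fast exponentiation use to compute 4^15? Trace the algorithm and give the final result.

Computing 4^15 by squaring (build up from 4^1; each line after the first costs one multiplication):

4^1 = 4
4^2 = (4^1)^2 = 4^2 = 16
4^3 = 4 * 4^2 = 4 * 16 = 64
4^6 = (4^3)^2 = 64^2 = 4096
4^7 = 4 * 4^6 = 4 * 4096 = 16384
4^14 = (4^7)^2 = 16384^2 = 268435456
4^15 = 4 * 4^14 = 4 * 268435456 = 1073741824

Result: 1073741824
Multiplications needed: 6 (6 lines after 4^1)

4^15 = 1073741824. Using exponentiation by squaring, this requires 6 multiplications. The key idea: if the exponent is even, square the half-power; if odd, multiply by the base once.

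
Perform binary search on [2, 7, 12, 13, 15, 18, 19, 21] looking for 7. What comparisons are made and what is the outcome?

Binary search for 7 in [2, 7, 12, 13, 15, 18, 19, 21]:

lo=0, hi=7, mid=3, arr[mid]=13 -> 13 > 7, search left half
lo=0, hi=2, mid=1, arr[mid]=7 -> Found target at index 1!

Binary search finds 7 at index 1 after 2 comparisons. The search repeatedly halves the search space by comparing with the middle element.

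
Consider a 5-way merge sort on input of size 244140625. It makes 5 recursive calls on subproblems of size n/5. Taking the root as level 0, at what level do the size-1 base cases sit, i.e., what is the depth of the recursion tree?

For divide and conquer with division factor 5:

Problem sizes at each level:
Level 0: 244140625
Level 1: 48828125
Level 2: 9765625
Level 3: 1953125
Level 4: 390625
Level 5: 78125
Level 6: 15625
Level 7: 3125
Level 8: 625
Level 9: 125
Level 10: 25
Level 11: 5
Level 12: 1

The root is level 0 and the size-1 base case is level 12 (the tree spans levels 0 through 12, i.e. 13 levels counting the root), so the depth is the number of divisions: log_5(244140625) = 12

The recursion tree depth is log_5(244140625) = 12. At each level, the problem size is divided by 5, so it takes 12 divisions to reduce to a base case of size 1. The algorithm makes 5 recursive calls at each level.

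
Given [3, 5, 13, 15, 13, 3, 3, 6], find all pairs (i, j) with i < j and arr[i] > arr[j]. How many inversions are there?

Finding inversions in [3, 5, 13, 15, 13, 3, 3, 6]:

(1, 5): arr[1]=5 > arr[5]=3
(1, 6): arr[1]=5 > arr[6]=3
(2, 5): arr[2]=13 > arr[5]=3
(2, 6): arr[2]=13 > arr[6]=3
(2, 7): arr[2]=13 > arr[7]=6
(3, 4): arr[3]=15 > arr[4]=13
(3, 5): arr[3]=15 > arr[5]=3
(3, 6): arr[3]=15 > arr[6]=3
(3, 7): arr[3]=15 > arr[7]=6
(4, 5): arr[4]=13 > arr[5]=3
(4, 6): arr[4]=13 > arr[6]=3
(4, 7): arr[4]=13 > arr[7]=6

Total inversions: 12

The array has 12 inversion(s): (1,5), (1,6), (2,5), (2,6), (2,7), (3,4), (3,5), (3,6), (3,7), (4,5), (4,6), (4,7). Each pair (i,j) satisfies i < j and arr[i] > arr[j].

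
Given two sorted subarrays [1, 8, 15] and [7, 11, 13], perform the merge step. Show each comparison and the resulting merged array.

Merging process:

Compare 1 vs 7: take 1 from left. Merged: [1]
Compare 8 vs 7: take 7 from right. Merged: [1, 7]
Compare 8 vs 11: take 8 from left. Merged: [1, 7, 8]
Compare 15 vs 11: take 11 from right. Merged: [1, 7, 8, 11]
Compare 15 vs 13: take 13 from right. Merged: [1, 7, 8, 11, 13]
Append remaining from left: [15]. Merged: [1, 7, 8, 11, 13, 15]

Final merged array: [1, 7, 8, 11, 13, 15]
Total comparisons: 5

The merged array is [1, 7, 8, 11, 13, 15], requiring 5 comparisons. The merge step runs in O(n) time where n is the total number of elements.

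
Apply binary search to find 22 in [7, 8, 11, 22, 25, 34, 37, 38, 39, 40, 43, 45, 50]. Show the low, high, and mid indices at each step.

Binary search for 22 in [7, 8, 11, 22, 25, 34, 37, 38, 39, 40, 43, 45, 50]:

lo=0, hi=12, mid=6, arr[mid]=37 -> 37 > 22, search left half
lo=0, hi=5, mid=2, arr[mid]=11 -> 11 < 22, search right half
lo=3, hi=5, mid=4, arr[mid]=25 -> 25 > 22, search left half
lo=3, hi=3, mid=3, arr[mid]=22 -> Found target at index 3!

Binary search finds 22 at index 3 after 4 comparisons. The search repeatedly halves the search space by comparing with the middle element.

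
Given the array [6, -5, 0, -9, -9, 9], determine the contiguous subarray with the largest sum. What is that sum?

Using Kadane's algorithm on [6, -5, 0, -9, -9, 9]:

Scanning through the array:
Position 1 (value -5): max_ending_here = 1, max_so_far = 6
Position 2 (value 0): max_ending_here = 1, max_so_far = 6
Position 3 (value -9): max_ending_here = -8, max_so_far = 6
Position 4 (value -9): max_ending_here = -9, max_so_far = 6
Position 5 (value 9): max_ending_here = 9, max_so_far = 9

Maximum subarray: [9]
Maximum sum: 9

The maximum subarray is [9] with sum 9. This subarray runs from index 5 to index 5.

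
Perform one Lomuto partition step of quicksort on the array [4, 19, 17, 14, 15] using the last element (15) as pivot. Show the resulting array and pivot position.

Lomuto partition with pivot = 15:

Initial array: [4, 19, 17, 14, 15]

arr[0]=4 <= 15: swap with position 0, array becomes [4, 19, 17, 14, 15]
arr[1]=19 > 15: no swap
arr[2]=17 > 15: no swap
arr[3]=14 <= 15: swap with position 1, array becomes [4, 14, 17, 19, 15]

Place pivot at position 2: [4, 14, 15, 19, 17]
Pivot position: 2

After partitioning with pivot 15, the array becomes [4, 14, 15, 19, 17]. The pivot is placed at index 2. All elements to the left of the pivot are <= 15, and all elements to the right are > 15.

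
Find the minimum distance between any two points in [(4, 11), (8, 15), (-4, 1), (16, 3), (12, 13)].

Computing all pairwise distances among 5 points:

d((4, 11), (8, 15)) = 5.6569
d((4, 11), (-4, 1)) = 12.8062
d((4, 11), (16, 3)) = 14.4222
d((4, 11), (12, 13)) = 8.2462
d((8, 15), (-4, 1)) = 18.4391
d((8, 15), (16, 3)) = 14.4222
d((8, 15), (12, 13)) = 4.4721 <-- minimum
d((-4, 1), (16, 3)) = 20.0998
d((-4, 1), (12, 13)) = 20.0
d((16, 3), (12, 13)) = 10.7703

Closest pair: (8, 15) and (12, 13) with distance 4.4721

The closest pair is (8, 15) and (12, 13) with Euclidean distance 4.4721. For 5 points, brute-force pairwise comparison is shown above. For large n, the divide-and-conquer algorithm (sort by x, recurse on halves, check the dividing strip) achieves O(n log n).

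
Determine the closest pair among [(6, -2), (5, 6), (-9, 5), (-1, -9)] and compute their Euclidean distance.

Computing all pairwise distances among 4 points:

d((6, -2), (5, 6)) = 8.0623 <-- minimum
d((6, -2), (-9, 5)) = 16.5529
d((6, -2), (-1, -9)) = 9.8995
d((5, 6), (-9, 5)) = 14.0357
d((5, 6), (-1, -9)) = 16.1555
d((-9, 5), (-1, -9)) = 16.1245

Closest pair: (6, -2) and (5, 6) with distance 8.0623

The closest pair is (6, -2) and (5, 6) with Euclidean distance 8.0623. For 4 points, brute-force pairwise comparison is shown above. For large n, the divide-and-conquer algorithm (sort by x, recurse on halves, check the dividing strip) achieves O(n log n).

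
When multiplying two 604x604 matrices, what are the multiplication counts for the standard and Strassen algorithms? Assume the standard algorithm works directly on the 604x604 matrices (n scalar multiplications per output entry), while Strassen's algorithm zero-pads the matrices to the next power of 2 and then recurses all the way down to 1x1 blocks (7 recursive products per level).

Matrix multiplication for 604x604 matrices:

Strassen's algorithm requires power-of-2 dimensions. Pad 604x604 to 1024x1024 (next power of 2).

Standard algorithm: 604^3 = 220348864 multiplications
Strassen's algorithm: 7^(log2(1024)) = 7^10 = 282475249 multiplications
Difference: 220348864 - 282475249 = -62126385 (Strassen uses MORE here due to padding overhead — for small or just-over-power-of-2 n, padding can outweigh the per-level savings)

Standard: 220348864 multiplications (604^3). Strassen: 282475249 multiplications (7^10, after padding to 1024x1024). Strassen reduces 8 recursive multiplications to 7 at each level.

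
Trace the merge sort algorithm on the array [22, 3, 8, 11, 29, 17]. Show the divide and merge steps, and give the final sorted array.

Merge sort trace:

Split: [22, 3, 8, 11, 29, 17] -> [22, 3, 8] and [11, 29, 17]
  Split: [22, 3, 8] -> [22] and [3, 8]
    Split: [3, 8] -> [3] and [8]
    Merge: [3] + [8] -> [3, 8]
  Merge: [22] + [3, 8] -> [3, 8, 22]
  Split: [11, 29, 17] -> [11] and [29, 17]
    Split: [29, 17] -> [29] and [17]
    Merge: [29] + [17] -> [17, 29]
  Merge: [11] + [17, 29] -> [11, 17, 29]
Merge: [3, 8, 22] + [11, 17, 29] -> [3, 8, 11, 17, 22, 29]

Final sorted array: [3, 8, 11, 17, 22, 29]

The merge sort proceeds by recursively splitting the array and merging sorted halves.
After all merges, the sorted array is [3, 8, 11, 17, 22, 29].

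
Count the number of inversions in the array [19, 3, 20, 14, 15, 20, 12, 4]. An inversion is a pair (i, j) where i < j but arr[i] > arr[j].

Finding inversions in [19, 3, 20, 14, 15, 20, 12, 4]:

(0, 1): arr[0]=19 > arr[1]=3
(0, 3): arr[0]=19 > arr[3]=14
(0, 4): arr[0]=19 > arr[4]=15
(0, 6): arr[0]=19 > arr[6]=12
(0, 7): arr[0]=19 > arr[7]=4
(2, 3): arr[2]=20 > arr[3]=14
(2, 4): arr[2]=20 > arr[4]=15
(2, 6): arr[2]=20 > arr[6]=12
(2, 7): arr[2]=20 > arr[7]=4
(3, 6): arr[3]=14 > arr[6]=12
(3, 7): arr[3]=14 > arr[7]=4
(4, 6): arr[4]=15 > arr[6]=12
(4, 7): arr[4]=15 > arr[7]=4
(5, 6): arr[5]=20 > arr[6]=12
(5, 7): arr[5]=20 > arr[7]=4
(6, 7): arr[6]=12 > arr[7]=4

Total inversions: 16

The array has 16 inversion(s): (0,1), (0,3), (0,4), (0,6), (0,7), (2,3), (2,4), (2,6), (2,7), (3,6), (3,7), (4,6), (4,7), (5,6), (5,7), (6,7). Each pair (i,j) satisfies i < j and arr[i] > arr[j].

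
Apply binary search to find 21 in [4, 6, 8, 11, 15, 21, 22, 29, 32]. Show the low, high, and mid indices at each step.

Binary search for 21 in [4, 6, 8, 11, 15, 21, 22, 29, 32]:

lo=0, hi=8, mid=4, arr[mid]=15 -> 15 < 21, search right half
lo=5, hi=8, mid=6, arr[mid]=22 -> 22 > 21, search left half
lo=5, hi=5, mid=5, arr[mid]=21 -> Found target at index 5!

Binary search finds 21 at index 5 after 3 comparisons. The search repeatedly halves the search space by comparing with the middle element.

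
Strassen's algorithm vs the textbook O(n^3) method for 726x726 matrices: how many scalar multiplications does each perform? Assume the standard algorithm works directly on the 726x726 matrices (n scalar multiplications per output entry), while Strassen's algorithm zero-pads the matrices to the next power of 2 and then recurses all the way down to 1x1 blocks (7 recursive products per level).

Matrix multiplication for 726x726 matrices:

Strassen's algorithm requires power-of-2 dimensions. Pad 726x726 to 1024x1024 (next power of 2).

Standard algorithm: 726^3 = 382657176 multiplications
Strassen's algorithm: 7^(log2(1024)) = 7^10 = 282475249 multiplications
Savings: 382657176 - 282475249 = 100181927 multiplications

Standard: 382657176 multiplications (726^3). Strassen: 282475249 multiplications (7^10, after padding to 1024x1024). Strassen reduces 8 recursive multiplications to 7 at each level.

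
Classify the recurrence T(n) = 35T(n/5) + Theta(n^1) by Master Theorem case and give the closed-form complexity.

Master Theorem for T(n) = 35T(n/5) + O(n^1):

a = 35, b = 5, c = 1
log_b(a) = log_5(35) = 2.2091

Case 1: c = 1 < log_5(35) = 2.2091
T(n) = O(n^(log_5 35))

For T(n) = 35T(n/5) + O(n^1): log_5(35) = 2.2091. This is Case 1 of the Master Theorem (c < log_b(a), work dominated by leaves), giving O(n^(log_5 35)).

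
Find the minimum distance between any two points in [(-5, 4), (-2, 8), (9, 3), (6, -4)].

Computing all pairwise distances among 4 points:

d((-5, 4), (-2, 8)) = 5.0 <-- minimum
d((-5, 4), (9, 3)) = 14.0357
d((-5, 4), (6, -4)) = 13.6015
d((-2, 8), (9, 3)) = 12.083
d((-2, 8), (6, -4)) = 14.4222
d((9, 3), (6, -4)) = 7.6158

Closest pair: (-5, 4) and (-2, 8) with distance 5.0

The closest pair is (-5, 4) and (-2, 8) with Euclidean distance 5.0. For 4 points, brute-force pairwise comparison is shown above. For large n, the divide-and-conquer algorithm (sort by x, recurse on halves, check the dividing strip) achieves O(n log n).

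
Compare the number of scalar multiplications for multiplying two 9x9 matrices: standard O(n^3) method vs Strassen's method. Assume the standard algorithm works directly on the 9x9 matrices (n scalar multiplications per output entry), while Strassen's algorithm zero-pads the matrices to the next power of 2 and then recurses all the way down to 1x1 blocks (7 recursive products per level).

Matrix multiplication for 9x9 matrices:

Strassen's algorithm requires power-of-2 dimensions. Pad 9x9 to 16x16 (next power of 2).

Standard algorithm: 9^3 = 729 multiplications
Strassen's algorithm: 7^(log2(16)) = 7^4 = 2401 multiplications
Difference: 729 - 2401 = -1672 (Strassen uses MORE here due to padding overhead — for small or just-over-power-of-2 n, padding can outweigh the per-level savings)

Standard: 729 multiplications (9^3). Strassen: 2401 multiplications (7^4, after padding to 16x16). Strassen reduces 8 recursive multiplications to 7 at each level.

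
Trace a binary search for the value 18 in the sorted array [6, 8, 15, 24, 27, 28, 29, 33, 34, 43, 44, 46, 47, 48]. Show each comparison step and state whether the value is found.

Binary search for 18 in [6, 8, 15, 24, 27, 28, 29, 33, 34, 43, 44, 46, 47, 48]:

lo=0, hi=13, mid=6, arr[mid]=29 -> 29 > 18, search left half
lo=0, hi=5, mid=2, arr[mid]=15 -> 15 < 18, search right half
lo=3, hi=5, mid=4, arr[mid]=27 -> 27 > 18, search left half
lo=3, hi=3, mid=3, arr[mid]=24 -> 24 > 18, search left half
lo=3 > hi=2, target 18 not found

Binary search determines that 18 is not in the array after 4 comparisons. The search space was exhausted without finding the target.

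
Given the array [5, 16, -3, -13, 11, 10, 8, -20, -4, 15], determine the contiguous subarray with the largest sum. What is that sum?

Using Kadane's algorithm on [5, 16, -3, -13, 11, 10, 8, -20, -4, 15]:

Scanning through the array:
Position 1 (value 16): max_ending_here = 21, max_so_far = 21
Position 2 (value -3): max_ending_here = 18, max_so_far = 21
Position 3 (value -13): max_ending_here = 5, max_so_far = 21
Position 4 (value 11): max_ending_here = 16, max_so_far = 21
Position 5 (value 10): max_ending_here = 26, max_so_far = 26
Position 6 (value 8): max_ending_here = 34, max_so_far = 34
Position 7 (value -20): max_ending_here = 14, max_so_far = 34
Position 8 (value -4): max_ending_here = 10, max_so_far = 34
Position 9 (value 15): max_ending_here = 25, max_so_far = 34

Maximum subarray: [5, 16, -3, -13, 11, 10, 8]
Maximum sum: 34

The maximum subarray is [5, 16, -3, -13, 11, 10, 8] with sum 34. This subarray runs from index 0 to index 6.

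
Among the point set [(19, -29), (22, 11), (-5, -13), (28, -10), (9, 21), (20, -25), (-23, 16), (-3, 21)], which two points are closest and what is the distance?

Computing all pairwise distances among 8 points:

d((19, -29), (22, 11)) = 40.1123
d((19, -29), (-5, -13)) = 28.8444
d((19, -29), (28, -10)) = 21.0238
d((19, -29), (9, 21)) = 50.9902
d((19, -29), (20, -25)) = 4.1231 <-- minimum
d((19, -29), (-23, 16)) = 61.5549
d((19, -29), (-3, 21)) = 54.626
d((22, 11), (-5, -13)) = 36.1248
d((22, 11), (28, -10)) = 21.8403
d((22, 11), (9, 21)) = 16.4012
d((22, 11), (20, -25)) = 36.0555
d((22, 11), (-23, 16)) = 45.2769
d((22, 11), (-3, 21)) = 26.9258
d((-5, -13), (28, -10)) = 33.1361
d((-5, -13), (9, 21)) = 36.7696
d((-5, -13), (20, -25)) = 27.7308
d((-5, -13), (-23, 16)) = 34.1321
d((-5, -13), (-3, 21)) = 34.0588
d((28, -10), (9, 21)) = 36.3593
d((28, -10), (20, -25)) = 17.0
d((28, -10), (-23, 16)) = 57.2451
d((28, -10), (-3, 21)) = 43.8406
d((9, 21), (20, -25)) = 47.2969
d((9, 21), (-23, 16)) = 32.3883
d((9, 21), (-3, 21)) = 12.0
d((20, -25), (-23, 16)) = 59.4138
d((20, -25), (-3, 21)) = 51.4296
d((-23, 16), (-3, 21)) = 20.6155

Closest pair: (19, -29) and (20, -25) with distance 4.1231

The closest pair is (19, -29) and (20, -25) with Euclidean distance 4.1231. For 8 points, brute-force pairwise comparison is shown above. For large n, the divide-and-conquer algorithm (sort by x, recurse on halves, check the dividing strip) achieves O(n log n).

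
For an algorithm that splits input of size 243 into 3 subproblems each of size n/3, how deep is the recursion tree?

For divide and conquer with division factor 3:

Problem sizes at each level:
Level 0: 243
Level 1: 81
Level 2: 27
Level 3: 9
Level 4: 3
Level 5: 1

The root is level 0 and the size-1 base case is level 5 (the tree spans levels 0 through 5, i.e. 6 levels counting the root), so the depth is the number of divisions: log_3(243) = 5

The recursion tree depth is log_3(243) = 5. At each level, the problem size is divided by 3, so it takes 5 divisions to reduce to a base case of size 1. The algorithm makes 3 recursive calls at each level.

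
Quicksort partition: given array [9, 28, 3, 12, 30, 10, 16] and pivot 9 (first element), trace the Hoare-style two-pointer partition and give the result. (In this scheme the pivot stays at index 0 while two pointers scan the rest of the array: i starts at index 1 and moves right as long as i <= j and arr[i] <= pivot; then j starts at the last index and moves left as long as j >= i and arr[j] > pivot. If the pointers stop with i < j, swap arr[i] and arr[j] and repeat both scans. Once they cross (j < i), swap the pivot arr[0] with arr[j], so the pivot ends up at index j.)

Hoare-style two-pointer partition with pivot = 9:

Initial array: [9, 28, 3, 12, 30, 10, 16]

Pointers start at i = 1, j = 6.
i stops at index 1 (arr[1]=28 > 9), j stops at index 2 (arr[2]=3 <= 9): swap arr[1] and arr[2], array becomes [9, 3, 28, 12, 30, 10, 16]
i ends at 2, j ends at 1: the pointers have crossed (j < i), so scanning stops.

Swap pivot arr[0] with arr[1] to place pivot at position 1: [3, 9, 28, 12, 30, 10, 16]
Pivot position: 1

After partitioning with pivot 9, the array becomes [3, 9, 28, 12, 30, 10, 16]. The pivot is placed at index 1. All elements to the left of the pivot are <= 9, and all elements to the right are > 9.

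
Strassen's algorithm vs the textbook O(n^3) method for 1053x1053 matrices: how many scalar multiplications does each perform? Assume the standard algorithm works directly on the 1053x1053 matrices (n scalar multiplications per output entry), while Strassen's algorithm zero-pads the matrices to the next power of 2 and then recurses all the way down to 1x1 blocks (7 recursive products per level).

Matrix multiplication for 1053x1053 matrices:

Strassen's algorithm requires power-of-2 dimensions. Pad 1053x1053 to 2048x2048 (next power of 2).

Standard algorithm: 1053^3 = 1167575877 multiplications
Strassen's algorithm: 7^(log2(2048)) = 7^11 = 1977326743 multiplications
Difference: 1167575877 - 1977326743 = -809750866 (Strassen uses MORE here due to padding overhead — for small or just-over-power-of-2 n, padding can outweigh the per-level savings)

Standard: 1167575877 multiplications (1053^3). Strassen: 1977326743 multiplications (7^11, after padding to 2048x2048). Strassen reduces 8 recursive multiplications to 7 at each level.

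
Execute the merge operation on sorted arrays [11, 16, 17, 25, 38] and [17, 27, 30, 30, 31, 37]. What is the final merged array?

Merging process:

Compare 11 vs 17: take 11 from left. Merged: [11]
Compare 16 vs 17: take 16 from left. Merged: [11, 16]
Compare 17 vs 17: take 17 from left. Merged: [11, 16, 17]
Compare 25 vs 17: take 17 from right. Merged: [11, 16, 17, 17]
Compare 25 vs 27: take 25 from left. Merged: [11, 16, 17, 17, 25]
Compare 38 vs 27: take 27 from right. Merged: [11, 16, 17, 17, 25, 27]
Compare 38 vs 30: take 30 from right. Merged: [11, 16, 17, 17, 25, 27, 30]
Compare 38 vs 30: take 30 from right. Merged: [11, 16, 17, 17, 25, 27, 30, 30]
Compare 38 vs 31: take 31 from right. Merged: [11, 16, 17, 17, 25, 27, 30, 30, 31]
Compare 38 vs 37: take 37 from right. Merged: [11, 16, 17, 17, 25, 27, 30, 30, 31, 37]
Append remaining from left: [38]. Merged: [11, 16, 17, 17, 25, 27, 30, 30, 31, 37, 38]

Final merged array: [11, 16, 17, 17, 25, 27, 30, 30, 31, 37, 38]
Total comparisons: 10

The merged array is [11, 16, 17, 17, 25, 27, 30, 30, 31, 37, 38], requiring 10 comparisons. The merge step runs in O(n) time where n is the total number of elements.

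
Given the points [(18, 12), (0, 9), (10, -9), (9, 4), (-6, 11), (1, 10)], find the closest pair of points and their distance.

Computing all pairwise distances among 6 points:

d((18, 12), (0, 9)) = 18.2483
d((18, 12), (10, -9)) = 22.4722
d((18, 12), (9, 4)) = 12.0416
d((18, 12), (-6, 11)) = 24.0208
d((18, 12), (1, 10)) = 17.1172
d((0, 9), (10, -9)) = 20.5913
d((0, 9), (9, 4)) = 10.2956
d((0, 9), (-6, 11)) = 6.3246
d((0, 9), (1, 10)) = 1.4142 <-- minimum
d((10, -9), (9, 4)) = 13.0384
d((10, -9), (-6, 11)) = 25.6125
d((10, -9), (1, 10)) = 21.0238
d((9, 4), (-6, 11)) = 16.5529
d((9, 4), (1, 10)) = 10.0
d((-6, 11), (1, 10)) = 7.0711

Closest pair: (0, 9) and (1, 10) with distance 1.4142

The closest pair is (0, 9) and (1, 10) with Euclidean distance 1.4142. For 6 points, brute-force pairwise comparison is shown above. For large n, the divide-and-conquer algorithm (sort by x, recurse on halves, check the dividing strip) achieves O(n log n).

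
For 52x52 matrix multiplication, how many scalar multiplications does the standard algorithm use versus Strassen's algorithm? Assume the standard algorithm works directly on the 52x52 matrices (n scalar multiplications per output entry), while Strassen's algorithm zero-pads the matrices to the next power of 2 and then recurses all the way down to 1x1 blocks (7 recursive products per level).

Matrix multiplication for 52x52 matrices:

Strassen's algorithm requires power-of-2 dimensions. Pad 52x52 to 64x64 (next power of 2).

Standard algorithm: 52^3 = 140608 multiplications
Strassen's algorithm: 7^(log2(64)) = 7^6 = 117649 multiplications
Savings: 140608 - 117649 = 22959 multiplications

Standard: 140608 multiplications (52^3). Strassen: 117649 multiplications (7^6, after padding to 64x64). Strassen reduces 8 recursive multiplications to 7 at each level.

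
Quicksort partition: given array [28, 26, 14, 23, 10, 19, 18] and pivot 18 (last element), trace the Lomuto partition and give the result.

Lomuto partition with pivot = 18:

Initial array: [28, 26, 14, 23, 10, 19, 18]

arr[0]=28 > 18: no swap
arr[1]=26 > 18: no swap
arr[2]=14 <= 18: swap with position 0, array becomes [14, 26, 28, 23, 10, 19, 18]
arr[3]=23 > 18: no swap
arr[4]=10 <= 18: swap with position 1, array becomes [14, 10, 28, 23, 26, 19, 18]
arr[5]=19 > 18: no swap

Place pivot at position 2: [14, 10, 18, 23, 26, 19, 28]
Pivot position: 2

After partitioning with pivot 18, the array becomes [14, 10, 18, 23, 26, 19, 28]. The pivot is placed at index 2. All elements to the left of the pivot are <= 18, and all elements to the right are > 18.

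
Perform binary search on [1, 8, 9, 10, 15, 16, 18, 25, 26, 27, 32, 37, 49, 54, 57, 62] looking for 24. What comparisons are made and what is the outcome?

Binary search for 24 in [1, 8, 9, 10, 15, 16, 18, 25, 26, 27, 32, 37, 49, 54, 57, 62]:

lo=0, hi=15, mid=7, arr[mid]=25 -> 25 > 24, search left half
lo=0, hi=6, mid=3, arr[mid]=10 -> 10 < 24, search right half
lo=4, hi=6, mid=5, arr[mid]=16 -> 16 < 24, search right half
lo=6, hi=6, mid=6, arr[mid]=18 -> 18 < 24, search right half
lo=7 > hi=6, target 24 not found

Binary search determines that 24 is not in the array after 4 comparisons. The search space was exhausted without finding the target.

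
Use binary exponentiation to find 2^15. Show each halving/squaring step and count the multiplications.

Computing 2^15 by squaring (build up from 2^1; each line after the first costs one multiplication):

2^1 = 2
2^2 = (2^1)^2 = 2^2 = 4
2^3 = 2 * 2^2 = 2 * 4 = 8
2^6 = (2^3)^2 = 8^2 = 64
2^7 = 2 * 2^6 = 2 * 64 = 128
2^14 = (2^7)^2 = 128^2 = 16384
2^15 = 2 * 2^14 = 2 * 16384 = 32768

Result: 32768
Multiplications needed: 6 (6 lines after 2^1)

2^15 = 32768. Using exponentiation by squaring, this requires 6 multiplications. The key idea: if the exponent is even, square the half-power; if odd, multiply by the base once.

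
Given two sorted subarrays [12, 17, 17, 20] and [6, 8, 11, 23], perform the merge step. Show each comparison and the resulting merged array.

Merging process:

Compare 12 vs 6: take 6 from right. Merged: [6]
Compare 12 vs 8: take 8 from right. Merged: [6, 8]
Compare 12 vs 11: take 11 from right. Merged: [6, 8, 11]
Compare 12 vs 23: take 12 from left. Merged: [6, 8, 11, 12]
Compare 17 vs 23: take 17 from left. Merged: [6, 8, 11, 12, 17]
Compare 17 vs 23: take 17 from left. Merged: [6, 8, 11, 12, 17, 17]
Compare 20 vs 23: take 20 from left. Merged: [6, 8, 11, 12, 17, 17, 20]
Append remaining from right: [23]. Merged: [6, 8, 11, 12, 17, 17, 20, 23]

Final merged array: [6, 8, 11, 12, 17, 17, 20, 23]
Total comparisons: 7

The merged array is [6, 8, 11, 12, 17, 17, 20, 23], requiring 7 comparisons. The merge step runs in O(n) time where n is the total number of elements.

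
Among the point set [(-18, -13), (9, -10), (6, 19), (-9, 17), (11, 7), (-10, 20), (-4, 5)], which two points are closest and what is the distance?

Computing all pairwise distances among 7 points:

d((-18, -13), (9, -10)) = 27.1662
d((-18, -13), (6, 19)) = 40.0
d((-18, -13), (-9, 17)) = 31.3209
d((-18, -13), (11, 7)) = 35.2278
d((-18, -13), (-10, 20)) = 33.9559
d((-18, -13), (-4, 5)) = 22.8035
d((9, -10), (6, 19)) = 29.1548
d((9, -10), (-9, 17)) = 32.45
d((9, -10), (11, 7)) = 17.1172
d((9, -10), (-10, 20)) = 35.5106
d((9, -10), (-4, 5)) = 19.8494
d((6, 19), (-9, 17)) = 15.1327
d((6, 19), (11, 7)) = 13.0
d((6, 19), (-10, 20)) = 16.0312
d((6, 19), (-4, 5)) = 17.2047
d((-9, 17), (11, 7)) = 22.3607
d((-9, 17), (-10, 20)) = 3.1623 <-- minimum
d((-9, 17), (-4, 5)) = 13.0
d((11, 7), (-10, 20)) = 24.6982
d((11, 7), (-4, 5)) = 15.1327
d((-10, 20), (-4, 5)) = 16.1555

Closest pair: (-9, 17) and (-10, 20) with distance 3.1623

The closest pair is (-9, 17) and (-10, 20) with Euclidean distance 3.1623. For 7 points, brute-force pairwise comparison is shown above. For large n, the divide-and-conquer algorithm (sort by x, recurse on halves, check the dividing strip) achieves O(n log n).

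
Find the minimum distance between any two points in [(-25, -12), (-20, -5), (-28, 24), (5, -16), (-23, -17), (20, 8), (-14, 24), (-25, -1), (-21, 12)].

Computing all pairwise distances among 9 points:

d((-25, -12), (-20, -5)) = 8.6023
d((-25, -12), (-28, 24)) = 36.1248
d((-25, -12), (5, -16)) = 30.2655
d((-25, -12), (-23, -17)) = 5.3852 <-- minimum
d((-25, -12), (20, 8)) = 49.2443
d((-25, -12), (-14, 24)) = 37.6431
d((-25, -12), (-25, -1)) = 11.0
d((-25, -12), (-21, 12)) = 24.3311
d((-20, -5), (-28, 24)) = 30.0832
d((-20, -5), (5, -16)) = 27.313
d((-20, -5), (-23, -17)) = 12.3693
d((-20, -5), (20, 8)) = 42.0595
d((-20, -5), (-14, 24)) = 29.6142
d((-20, -5), (-25, -1)) = 6.4031
d((-20, -5), (-21, 12)) = 17.0294
d((-28, 24), (5, -16)) = 51.8556
d((-28, 24), (-23, -17)) = 41.3038
d((-28, 24), (20, 8)) = 50.5964
d((-28, 24), (-14, 24)) = 14.0
d((-28, 24), (-25, -1)) = 25.1794
d((-28, 24), (-21, 12)) = 13.8924
d((5, -16), (-23, -17)) = 28.0179
d((5, -16), (20, 8)) = 28.3019
d((5, -16), (-14, 24)) = 44.2832
d((5, -16), (-25, -1)) = 33.541
d((5, -16), (-21, 12)) = 38.2099
d((-23, -17), (20, 8)) = 49.7393
d((-23, -17), (-14, 24)) = 41.9762
d((-23, -17), (-25, -1)) = 16.1245
d((-23, -17), (-21, 12)) = 29.0689
d((20, 8), (-14, 24)) = 37.5766
d((20, 8), (-25, -1)) = 45.8912
d((20, 8), (-21, 12)) = 41.1947
d((-14, 24), (-25, -1)) = 27.313
d((-14, 24), (-21, 12)) = 13.8924
d((-25, -1), (-21, 12)) = 13.6015

Closest pair: (-25, -12) and (-23, -17) with distance 5.3852

The closest pair is (-25, -12) and (-23, -17) with Euclidean distance 5.3852. For 9 points, brute-force pairwise comparison is shown above. For large n, the divide-and-conquer algorithm (sort by x, recurse on halves, check the dividing strip) achieves O(n log n).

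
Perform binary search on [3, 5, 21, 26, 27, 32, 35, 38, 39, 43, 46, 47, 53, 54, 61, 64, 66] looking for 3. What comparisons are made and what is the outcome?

Binary search for 3 in [3, 5, 21, 26, 27, 32, 35, 38, 39, 43, 46, 47, 53, 54, 61, 64, 66]:

lo=0, hi=16, mid=8, arr[mid]=39 -> 39 > 3, search left half
lo=0, hi=7, mid=3, arr[mid]=26 -> 26 > 3, search left half
lo=0, hi=2, mid=1, arr[mid]=5 -> 5 > 3, search left half
lo=0, hi=0, mid=0, arr[mid]=3 -> Found target at index 0!

Binary search finds 3 at index 0 after 4 comparisons. The search repeatedly halves the search space by comparing with the middle element.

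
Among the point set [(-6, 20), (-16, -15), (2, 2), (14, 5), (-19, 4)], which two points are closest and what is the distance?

Computing all pairwise distances among 5 points:

d((-6, 20), (-16, -15)) = 36.4005
d((-6, 20), (2, 2)) = 19.6977
d((-6, 20), (14, 5)) = 25.0
d((-6, 20), (-19, 4)) = 20.6155
d((-16, -15), (2, 2)) = 24.7588
d((-16, -15), (14, 5)) = 36.0555
d((-16, -15), (-19, 4)) = 19.2354
d((2, 2), (14, 5)) = 12.3693 <-- minimum
d((2, 2), (-19, 4)) = 21.095
d((14, 5), (-19, 4)) = 33.0151

Closest pair: (2, 2) and (14, 5) with distance 12.3693

The closest pair is (2, 2) and (14, 5) with Euclidean distance 12.3693. For 5 points, brute-force pairwise comparison is shown above. For large n, the divide-and-conquer algorithm (sort by x, recurse on halves, check the dividing strip) achieves O(n log n).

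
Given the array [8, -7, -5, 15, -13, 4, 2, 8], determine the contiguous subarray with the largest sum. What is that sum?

Using Kadane's algorithm on [8, -7, -5, 15, -13, 4, 2, 8]:

Scanning through the array:
Position 1 (value -7): max_ending_here = 1, max_so_far = 8
Position 2 (value -5): max_ending_here = -4, max_so_far = 8
Position 3 (value 15): max_ending_here = 15, max_so_far = 15
Position 4 (value -13): max_ending_here = 2, max_so_far = 15
Position 5 (value 4): max_ending_here = 6, max_so_far = 15
Position 6 (value 2): max_ending_here = 8, max_so_far = 15
Position 7 (value 8): max_ending_here = 16, max_so_far = 16

Maximum subarray: [15, -13, 4, 2, 8]
Maximum sum: 16

The maximum subarray is [15, -13, 4, 2, 8] with sum 16. This subarray runs from index 3 to index 7.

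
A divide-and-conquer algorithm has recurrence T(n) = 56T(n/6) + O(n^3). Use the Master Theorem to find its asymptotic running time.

Master Theorem for T(n) = 56T(n/6) + O(n^3):

a = 56, b = 6, c = 3
log_b(a) = log_6(56) = 2.2466

Case 3: c = 3 > log_6(56) = 2.2466
T(n) = O(n^3) = O(n^3)

For T(n) = 56T(n/6) + O(n^3): log_6(56) = 2.2466. This is Case 3 of the Master Theorem (c > log_b(a), work dominated by root), giving O(n^3).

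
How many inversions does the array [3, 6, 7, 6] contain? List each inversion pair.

Finding inversions in [3, 6, 7, 6]:

(2, 3): arr[2]=7 > arr[3]=6

Total inversions: 1

The array has 1 inversion(s): (2,3). Each pair (i,j) satisfies i < j and arr[i] > arr[j].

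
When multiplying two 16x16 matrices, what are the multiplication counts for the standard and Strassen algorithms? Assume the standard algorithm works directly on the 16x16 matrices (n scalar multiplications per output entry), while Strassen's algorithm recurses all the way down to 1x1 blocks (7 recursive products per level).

Matrix multiplication for 16x16 matrices:

Standard algorithm: 16^3 = 4096 multiplications
Strassen's algorithm: 7^(log2(16)) = 7^4 = 2401 multiplications
Savings: 4096 - 2401 = 1695 multiplications

Standard: 4096 multiplications (16^3). Strassen: 2401 multiplications (7^4). Strassen reduces 8 recursive multiplications to 7 at each level.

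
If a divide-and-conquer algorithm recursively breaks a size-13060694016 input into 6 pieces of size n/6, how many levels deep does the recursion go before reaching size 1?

For divide and conquer with division factor 6:

Problem sizes at each level:
Level 0: 13060694016
Level 1: 2176782336
Level 2: 362797056
Level 3: 60466176
Level 4: 10077696
Level 5: 1679616
Level 6: 279936
Level 7: 46656
Level 8: 7776
Level 9: 1296
Level 10: 216
Level 11: 36
Level 12: 6
Level 13: 1

The root is level 0 and the size-1 base case is level 13 (the tree spans levels 0 through 13, i.e. 14 levels counting the root), so the depth is the number of divisions: log_6(13060694016) = 13

The recursion tree depth is log_6(13060694016) = 13. At each level, the problem size is divided by 6, so it takes 13 divisions to reduce to a base case of size 1. The algorithm makes 6 recursive calls at each level.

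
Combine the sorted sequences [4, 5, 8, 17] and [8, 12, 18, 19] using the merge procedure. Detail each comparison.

Merging process:

Compare 4 vs 8: take 4 from left. Merged: [4]
Compare 5 vs 8: take 5 from left. Merged: [4, 5]
Compare 8 vs 8: take 8 from left. Merged: [4, 5, 8]
Compare 17 vs 8: take 8 from right. Merged: [4, 5, 8, 8]
Compare 17 vs 12: take 12 from right. Merged: [4, 5, 8, 8, 12]
Compare 17 vs 18: take 17 from left. Merged: [4, 5, 8, 8, 12, 17]
Append remaining from right: [18, 19]. Merged: [4, 5, 8, 8, 12, 17, 18, 19]

Final merged array: [4, 5, 8, 8, 12, 17, 18, 19]
Total comparisons: 6

The merged array is [4, 5, 8, 8, 12, 17, 18, 19], requiring 6 comparisons. The merge step runs in O(n) time where n is the total number of elements.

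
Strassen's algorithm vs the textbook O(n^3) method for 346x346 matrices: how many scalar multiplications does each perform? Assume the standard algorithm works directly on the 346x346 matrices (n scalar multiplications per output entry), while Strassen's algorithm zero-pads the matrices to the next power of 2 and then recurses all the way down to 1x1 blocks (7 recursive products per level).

Matrix multiplication for 346x346 matrices:

Strassen's algorithm requires power-of-2 dimensions. Pad 346x346 to 512x512 (next power of 2).

Standard algorithm: 346^3 = 41421736 multiplications
Strassen's algorithm: 7^(log2(512)) = 7^9 = 40353607 multiplications
Savings: 41421736 - 40353607 = 1068129 multiplications

Standard: 41421736 multiplications (346^3). Strassen: 40353607 multiplications (7^9, after padding to 512x512). Strassen reduces 8 recursive multiplications to 7 at each level.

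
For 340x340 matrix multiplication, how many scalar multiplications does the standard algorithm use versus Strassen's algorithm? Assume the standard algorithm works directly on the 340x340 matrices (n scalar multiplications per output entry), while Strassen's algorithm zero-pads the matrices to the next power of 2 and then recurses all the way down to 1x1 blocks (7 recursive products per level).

Matrix multiplication for 340x340 matrices:

Strassen's algorithm requires power-of-2 dimensions. Pad 340x340 to 512x512 (next power of 2).

Standard algorithm: 340^3 = 39304000 multiplications
Strassen's algorithm: 7^(log2(512)) = 7^9 = 40353607 multiplications
Difference: 39304000 - 40353607 = -1049607 (Strassen uses MORE here due to padding overhead — for small or just-over-power-of-2 n, padding can outweigh the per-level savings)

Standard: 39304000 multiplications (340^3). Strassen: 40353607 multiplications (7^9, after padding to 512x512). Strassen reduces 8 recursive multiplications to 7 at each level.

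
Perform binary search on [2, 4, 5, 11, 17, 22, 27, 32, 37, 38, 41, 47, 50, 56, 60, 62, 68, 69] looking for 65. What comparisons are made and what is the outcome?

Binary search for 65 in [2, 4, 5, 11, 17, 22, 27, 32, 37, 38, 41, 47, 50, 56, 60, 62, 68, 69]:

lo=0, hi=17, mid=8, arr[mid]=37 -> 37 < 65, search right half
lo=9, hi=17, mid=13, arr[mid]=56 -> 56 < 65, search right half
lo=14, hi=17, mid=15, arr[mid]=62 -> 62 < 65, search right half
lo=16, hi=17, mid=16, arr[mid]=68 -> 68 > 65, search left half
lo=16 > hi=15, target 65 not found

Binary search determines that 65 is not in the array after 4 comparisons. The search space was exhausted without finding the target.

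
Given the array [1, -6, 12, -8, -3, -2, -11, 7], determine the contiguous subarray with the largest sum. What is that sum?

Using Kadane's algorithm on [1, -6, 12, -8, -3, -2, -11, 7]:

Scanning through the array:
Position 1 (value -6): max_ending_here = -5, max_so_far = 1
Position 2 (value 12): max_ending_here = 12, max_so_far = 12
Position 3 (value -8): max_ending_here = 4, max_so_far = 12
Position 4 (value -3): max_ending_here = 1, max_so_far = 12
Position 5 (value -2): max_ending_here = -1, max_so_far = 12
Position 6 (value -11): max_ending_here = -11, max_so_far = 12
Position 7 (value 7): max_ending_here = 7, max_so_far = 12

Maximum subarray: [12]
Maximum sum: 12

The maximum subarray is [12] with sum 12. This subarray runs from index 2 to index 2.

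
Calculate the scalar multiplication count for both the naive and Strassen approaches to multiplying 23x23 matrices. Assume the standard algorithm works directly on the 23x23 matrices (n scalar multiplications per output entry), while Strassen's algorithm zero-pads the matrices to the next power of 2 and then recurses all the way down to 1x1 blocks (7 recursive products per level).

Matrix multiplication for 23x23 matrices:

Strassen's algorithm requires power-of-2 dimensions. Pad 23x23 to 32x32 (next power of 2).

Standard algorithm: 23^3 = 12167 multiplications
Strassen's algorithm: 7^(log2(32)) = 7^5 = 16807 multiplications
Difference: 12167 - 16807 = -4640 (Strassen uses MORE here due to padding overhead — for small or just-over-power-of-2 n, padding can outweigh the per-level savings)

Standard: 12167 multiplications (23^3). Strassen: 16807 multiplications (7^5, after padding to 32x32). Strassen reduces 8 recursive multiplications to 7 at each level.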